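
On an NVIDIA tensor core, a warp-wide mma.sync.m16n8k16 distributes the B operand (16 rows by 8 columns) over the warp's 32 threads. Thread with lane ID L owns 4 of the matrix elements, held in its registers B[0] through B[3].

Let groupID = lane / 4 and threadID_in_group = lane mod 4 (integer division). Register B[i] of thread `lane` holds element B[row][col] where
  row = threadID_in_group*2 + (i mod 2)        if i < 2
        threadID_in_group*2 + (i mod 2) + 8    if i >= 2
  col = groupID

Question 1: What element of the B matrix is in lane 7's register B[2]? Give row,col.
14,1

L=7→G=7>>2=1, T=7&3=3
[2]→row 3·2+0+8=14  col G=1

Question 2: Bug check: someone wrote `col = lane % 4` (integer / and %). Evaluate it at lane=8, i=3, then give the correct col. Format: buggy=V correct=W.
`lane % 4`[8,3]->0
lane 8: g=2 (8/4), t=0 (8%4)
i=3: r=0*2+1+8=9, c=g=2
col: 0 vs 2

buggy=0 correct=2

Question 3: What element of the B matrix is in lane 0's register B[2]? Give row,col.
8,0

0: G=0,T=0
[2] (0*2+0+8,0) = (8,0)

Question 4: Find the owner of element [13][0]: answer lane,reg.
c:0=>grp=0  r:13=>rB=1,tig=2,lo=1
L=0*4+2=2  i=1*2+1=3

2,3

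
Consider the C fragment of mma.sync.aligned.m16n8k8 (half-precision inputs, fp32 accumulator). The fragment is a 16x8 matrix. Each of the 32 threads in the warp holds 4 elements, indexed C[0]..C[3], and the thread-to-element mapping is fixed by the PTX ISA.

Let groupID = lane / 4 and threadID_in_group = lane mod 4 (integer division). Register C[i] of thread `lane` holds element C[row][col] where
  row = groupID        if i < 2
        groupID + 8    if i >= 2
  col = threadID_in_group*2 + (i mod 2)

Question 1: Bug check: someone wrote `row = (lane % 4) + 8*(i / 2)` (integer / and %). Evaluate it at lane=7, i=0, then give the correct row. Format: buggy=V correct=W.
`(lane % 4) + 8*(i / 2)`[7,0]->3
L=7->gid=7>>2=1, tid=7&3=3
[0]->row 1+0=1  col 3·2+0=6
row: 3 vs 1

buggy=3 correct=1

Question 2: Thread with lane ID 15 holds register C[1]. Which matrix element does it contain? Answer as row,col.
3,7

lane 15→15/4=3, 15 mod 4=3
i=1  r:3+0→3  c:2·3+1→7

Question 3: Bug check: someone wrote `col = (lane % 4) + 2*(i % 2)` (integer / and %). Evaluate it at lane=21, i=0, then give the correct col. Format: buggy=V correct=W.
`(lane % 4) + 2*(i % 2)`[21,0]→1
21: G=5,T=1
[0] (5+0,1*2+0) = (5,2)
col: 1 vs 2

buggy=1 correct=2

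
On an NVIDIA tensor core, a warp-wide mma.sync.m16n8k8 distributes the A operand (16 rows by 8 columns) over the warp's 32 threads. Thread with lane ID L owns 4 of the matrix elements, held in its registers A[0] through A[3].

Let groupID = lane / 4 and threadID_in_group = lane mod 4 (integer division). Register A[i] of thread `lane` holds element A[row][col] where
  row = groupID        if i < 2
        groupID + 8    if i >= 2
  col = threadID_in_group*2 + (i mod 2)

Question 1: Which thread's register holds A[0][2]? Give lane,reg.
r: 0->gid=0,r8=0  c: 2->tid=1,i&1=0
L=0*4+1=1  i=0*2+0=0

1,0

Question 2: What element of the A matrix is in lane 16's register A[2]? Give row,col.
12,0

lane 16→16/4=4, 16 mod 4=0
i=2  r:4+8→12  c:2·0+0→0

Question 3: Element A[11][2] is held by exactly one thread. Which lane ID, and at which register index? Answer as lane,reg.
13,2

r: 11->gid=3,r8=1  c: 2->tid=1,i&1=0
L=3*4+1=13  i=1*2+0=2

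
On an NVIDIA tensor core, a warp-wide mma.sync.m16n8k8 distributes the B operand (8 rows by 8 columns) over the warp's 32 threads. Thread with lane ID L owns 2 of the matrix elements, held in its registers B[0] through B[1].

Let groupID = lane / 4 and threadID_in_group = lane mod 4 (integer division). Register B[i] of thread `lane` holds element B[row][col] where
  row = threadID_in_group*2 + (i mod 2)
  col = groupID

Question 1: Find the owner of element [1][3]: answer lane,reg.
12,1

c: 3->gid=3  r: 1->tid=0,i&1=1
L=3*4+0=12  i=1=1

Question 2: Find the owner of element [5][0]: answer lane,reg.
c:0=>grp=0  r:5=>tig=2,lo=1
L=0*4+2=2  i=1=1

2,1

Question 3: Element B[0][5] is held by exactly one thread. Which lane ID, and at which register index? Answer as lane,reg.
c: 5->gid=5  r: 0->tid=0,i&1=0
L=5*4+0=20  i=0=0

20,0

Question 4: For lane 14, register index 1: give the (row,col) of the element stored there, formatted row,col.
14: g=3,t=2
[1] (2*2+1,3) = (5,3)

5,3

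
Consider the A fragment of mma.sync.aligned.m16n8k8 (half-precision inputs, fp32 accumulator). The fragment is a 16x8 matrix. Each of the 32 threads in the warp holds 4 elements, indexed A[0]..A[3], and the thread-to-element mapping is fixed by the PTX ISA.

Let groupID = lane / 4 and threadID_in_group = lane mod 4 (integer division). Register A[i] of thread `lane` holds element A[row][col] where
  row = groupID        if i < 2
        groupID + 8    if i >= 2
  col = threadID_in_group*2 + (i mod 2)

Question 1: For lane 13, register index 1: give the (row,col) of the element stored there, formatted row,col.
3,3

L=13→G=13>>2=3, T=13&3=1
[1]→row 3+0=3  col 1·2+1=3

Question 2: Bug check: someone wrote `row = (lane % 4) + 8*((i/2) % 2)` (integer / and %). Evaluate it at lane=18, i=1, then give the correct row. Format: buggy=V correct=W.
`(lane % 4) + 8*((i/2) % 2)`[18,1]=>2
L=18=>grp=18>>2=4, tig=18&3=2
[1]=>row 4+0=4  col 2·2+1=5
row: 2 vs 4

buggy=2 correct=4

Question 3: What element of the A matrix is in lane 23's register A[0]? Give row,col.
lane 23->23/4=5, 23 mod 4=3
i=0  r:5+0->5  c:2·3+0->6

5,6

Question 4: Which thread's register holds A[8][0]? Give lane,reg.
r: 8->gid=0,r8=1  c: 0->tid=0,i&1=0
L=0*4+0=0  i=1*2+0=2

0,2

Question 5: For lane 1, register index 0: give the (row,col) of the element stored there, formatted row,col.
lane 1->1/4=0, 1 mod 4=1
i=0  r:0+0->0  c:2·1+0->2

0,2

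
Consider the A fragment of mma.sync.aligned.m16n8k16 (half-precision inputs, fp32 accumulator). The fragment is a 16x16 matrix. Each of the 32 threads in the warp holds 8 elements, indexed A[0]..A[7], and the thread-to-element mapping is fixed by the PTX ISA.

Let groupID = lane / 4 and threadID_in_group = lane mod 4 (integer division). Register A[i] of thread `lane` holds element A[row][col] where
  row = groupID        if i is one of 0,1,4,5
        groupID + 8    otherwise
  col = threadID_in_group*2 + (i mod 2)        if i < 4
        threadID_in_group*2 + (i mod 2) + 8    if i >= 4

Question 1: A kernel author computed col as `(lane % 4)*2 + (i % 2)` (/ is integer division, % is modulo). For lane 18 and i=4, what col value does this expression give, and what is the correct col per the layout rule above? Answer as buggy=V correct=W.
buggy=4 correct=12

`(lane % 4)*2 + (i % 2)`[18,4]=>4
18: grp=4,tig=2
[4] (4+0,2*2+0+8) = (4,12)
col: 4 vs 12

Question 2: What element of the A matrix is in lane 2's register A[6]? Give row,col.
L=2=>grp=2>>2=0, tig=2&3=2
[6]=>row 0+8=8  col 2·2+0+8=12

8,12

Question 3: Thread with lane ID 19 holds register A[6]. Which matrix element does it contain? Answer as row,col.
12,14

19: gr=4,th=3
[6] (4+8,3*2+0+8) = (12,14)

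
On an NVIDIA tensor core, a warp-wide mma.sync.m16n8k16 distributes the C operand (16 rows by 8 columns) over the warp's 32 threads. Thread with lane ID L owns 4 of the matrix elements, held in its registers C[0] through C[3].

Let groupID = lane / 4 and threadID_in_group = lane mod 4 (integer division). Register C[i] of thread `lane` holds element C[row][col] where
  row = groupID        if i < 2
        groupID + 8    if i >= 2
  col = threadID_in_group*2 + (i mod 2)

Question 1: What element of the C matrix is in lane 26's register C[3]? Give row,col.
14,5

lane 26->26/4=6, 26 mod 4=2
i=3  r:6+8->14  c:2·2+1->5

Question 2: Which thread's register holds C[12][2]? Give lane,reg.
17,2

r:12=>grp=4,rB=1  c:2=>tig=1,lo=0
L=4*4+1=17  i=1*2+0=2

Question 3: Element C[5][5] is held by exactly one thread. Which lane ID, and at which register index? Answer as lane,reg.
r:5=>grp=5,rB=0  c:5=>tig=2,lo=1
L=5*4+2=22  i=0*2+1=1

22,1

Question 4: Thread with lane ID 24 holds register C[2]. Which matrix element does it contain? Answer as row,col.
14,0

L=24⇒gr=24>>2=6, th=24&3=0
[2]⇒row 6+8=14  col 0·2+0=0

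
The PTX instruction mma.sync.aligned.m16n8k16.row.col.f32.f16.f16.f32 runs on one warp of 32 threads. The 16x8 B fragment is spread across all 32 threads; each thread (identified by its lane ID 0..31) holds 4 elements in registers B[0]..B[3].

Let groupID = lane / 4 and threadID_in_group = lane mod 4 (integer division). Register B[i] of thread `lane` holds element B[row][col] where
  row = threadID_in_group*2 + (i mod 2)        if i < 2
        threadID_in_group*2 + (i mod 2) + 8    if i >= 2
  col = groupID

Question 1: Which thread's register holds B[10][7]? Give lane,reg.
c=7⇒gr=7  r=10⇒Rb=1,th=1,odd=0
L=7*4+1=29  i=1*2+0=2

29,2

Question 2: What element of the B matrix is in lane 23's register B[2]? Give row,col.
lane 23: gid=5 (23/4), tid=3 (23%4)
i=2: r=3*2+0+8=14, c=gid=5

14,5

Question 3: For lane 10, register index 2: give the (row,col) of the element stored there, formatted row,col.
12,2

L=10=>grp=10>>2=2, tig=10&3=2
[2]=>row 2·2+0+8=12  col grp=2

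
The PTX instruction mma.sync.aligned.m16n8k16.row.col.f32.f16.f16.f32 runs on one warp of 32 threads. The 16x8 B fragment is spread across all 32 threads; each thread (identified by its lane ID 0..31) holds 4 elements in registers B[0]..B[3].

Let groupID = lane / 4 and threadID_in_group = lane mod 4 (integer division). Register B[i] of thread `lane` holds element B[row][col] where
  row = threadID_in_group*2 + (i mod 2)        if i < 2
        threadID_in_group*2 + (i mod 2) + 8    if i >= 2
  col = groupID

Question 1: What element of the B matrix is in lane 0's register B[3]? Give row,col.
lane 0: grp=0 (0/4), tig=0 (0%4)
i=3: r=0*2+1+8=9, c=grp=0

9,0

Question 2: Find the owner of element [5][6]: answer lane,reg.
26,1

c=6→G=6  r=5→rhi=0,T=2,p=1
L=6*4+2=26  i=0*2+1=1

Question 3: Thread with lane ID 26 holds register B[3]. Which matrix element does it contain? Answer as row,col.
13,6

lane 26: gr=6 (26/4), th=2 (26%4)
i=3: r=2*2+1+8=13, c=gr=6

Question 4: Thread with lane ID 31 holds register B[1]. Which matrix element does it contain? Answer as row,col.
31: G=7,T=3
[1] (3*2+1+0,7) = (7,7)

7,7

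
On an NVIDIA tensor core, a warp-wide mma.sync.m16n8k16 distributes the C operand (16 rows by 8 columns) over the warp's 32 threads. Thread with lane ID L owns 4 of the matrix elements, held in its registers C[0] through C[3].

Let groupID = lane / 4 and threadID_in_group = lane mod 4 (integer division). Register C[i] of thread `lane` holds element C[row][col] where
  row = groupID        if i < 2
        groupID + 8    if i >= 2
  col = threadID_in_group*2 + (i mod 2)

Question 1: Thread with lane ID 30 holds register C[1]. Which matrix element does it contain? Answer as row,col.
lane 30: gid=7 (30/4), tid=2 (30%4)
i=1: r=7+0=7, c=2*2+1=5

7,5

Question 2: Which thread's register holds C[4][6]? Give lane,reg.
19,0

r=4->g=4,rb=0  c=6->t=3,b0=0
L=4*4+3=19  i=0*2+0=0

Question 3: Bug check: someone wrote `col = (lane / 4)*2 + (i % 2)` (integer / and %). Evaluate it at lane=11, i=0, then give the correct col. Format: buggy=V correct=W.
`(lane / 4)*2 + (i % 2)`[11,0]->4
lane 11->11/4=2, 11 mod 4=3
i=0  r:2+0->2  c:2·3+0->6
col: 4 vs 6

buggy=4 correct=6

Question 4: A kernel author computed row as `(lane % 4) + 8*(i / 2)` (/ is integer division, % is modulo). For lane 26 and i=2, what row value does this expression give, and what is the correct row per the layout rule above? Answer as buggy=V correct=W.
`(lane % 4) + 8*(i / 2)`[26,2]=>10
lane 26=>26/4=6, 26 mod 4=2
i=2  r:6+8=>14  c:2·2+0=>4
row: 10 vs 14

buggy=10 correct=14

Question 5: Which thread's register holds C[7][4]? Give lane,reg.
30,0

r: 7->gid=7,r8=0  c: 4->tid=2,i&1=0
L=7*4+2=30  i=0*2+0=0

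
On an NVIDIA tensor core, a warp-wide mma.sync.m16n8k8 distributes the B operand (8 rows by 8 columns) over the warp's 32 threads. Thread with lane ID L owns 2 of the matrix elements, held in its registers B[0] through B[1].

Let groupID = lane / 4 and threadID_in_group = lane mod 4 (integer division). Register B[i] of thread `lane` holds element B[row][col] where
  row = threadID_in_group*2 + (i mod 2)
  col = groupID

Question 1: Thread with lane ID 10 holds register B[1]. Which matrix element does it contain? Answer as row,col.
lane 10=>10/4=2, 10 mod 4=2
i=1  r:2·2+1=>5  c:2

5,2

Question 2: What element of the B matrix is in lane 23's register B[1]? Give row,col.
23: G=5,T=3
[1] (3*2+1,5) = (7,5)

7,5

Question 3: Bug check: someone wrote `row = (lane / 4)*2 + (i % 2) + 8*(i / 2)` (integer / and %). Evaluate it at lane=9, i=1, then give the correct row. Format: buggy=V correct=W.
`(lane / 4)*2 + (i % 2) + 8*(i / 2)`[9,1]->5
9: g=2,t=1
[1] (1*2+1,2) = (3,2)
row: 5 vs 3

buggy=5 correct=3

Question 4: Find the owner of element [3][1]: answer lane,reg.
c=1→G=1  r=3→T=1,p=1
L=1*4+1=5  i=1=1

5,1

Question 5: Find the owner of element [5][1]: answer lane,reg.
6,1

c=1→G=1  r=5→T=2,p=1
L=1*4+2=6  i=1=1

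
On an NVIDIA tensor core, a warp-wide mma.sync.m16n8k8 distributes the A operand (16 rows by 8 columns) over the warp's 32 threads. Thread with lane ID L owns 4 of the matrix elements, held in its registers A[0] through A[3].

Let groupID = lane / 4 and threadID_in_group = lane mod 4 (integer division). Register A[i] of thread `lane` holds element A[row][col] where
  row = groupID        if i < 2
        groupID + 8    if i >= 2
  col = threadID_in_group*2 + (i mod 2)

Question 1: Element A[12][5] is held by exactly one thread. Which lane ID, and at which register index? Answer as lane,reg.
18,3

r: 12->gid=4,r8=1  c: 5->tid=2,i&1=1
L=4*4+2=18  i=1*2+1=3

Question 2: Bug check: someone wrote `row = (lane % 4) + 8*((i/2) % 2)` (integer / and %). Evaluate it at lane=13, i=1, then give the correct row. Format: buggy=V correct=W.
`(lane % 4) + 8*((i/2) % 2)`[13,1]=>1
lane 13=>13/4=3, 13 mod 4=1
i=1  r:3+0=>3  c:2·1+1=>3
row: 1 vs 3

buggy=1 correct=3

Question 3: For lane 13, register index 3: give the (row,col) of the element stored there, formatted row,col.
13: g=3,t=1
[3] (3+8,1*2+1) = (11,3)

11,3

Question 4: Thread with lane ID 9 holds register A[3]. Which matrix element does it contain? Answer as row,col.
lane 9⇒9/4=2, 9 mod 4=1
i=3  r:2+8⇒10  c:2·1+1⇒3

10,3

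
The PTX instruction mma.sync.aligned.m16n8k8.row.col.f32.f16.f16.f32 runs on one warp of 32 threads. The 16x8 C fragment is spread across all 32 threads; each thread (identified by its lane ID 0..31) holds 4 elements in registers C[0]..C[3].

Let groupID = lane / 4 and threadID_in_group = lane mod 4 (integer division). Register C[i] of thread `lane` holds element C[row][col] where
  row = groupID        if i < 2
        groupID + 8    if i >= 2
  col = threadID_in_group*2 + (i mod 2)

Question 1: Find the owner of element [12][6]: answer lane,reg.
r=12->g=4,rb=1  c=6->t=3,b0=0
L=4*4+3=19  i=1*2+0=2

19,2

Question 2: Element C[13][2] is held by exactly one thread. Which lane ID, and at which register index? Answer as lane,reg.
21,2

r:13=>grp=5,rB=1  c:2=>tig=1,lo=0
L=5*4+1=21  i=1*2+0=2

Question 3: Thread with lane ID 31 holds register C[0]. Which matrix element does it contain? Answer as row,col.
L=31→G=31>>2=7, T=31&3=3
[0]→row 7+0=7  col 3·2+0=6

7,6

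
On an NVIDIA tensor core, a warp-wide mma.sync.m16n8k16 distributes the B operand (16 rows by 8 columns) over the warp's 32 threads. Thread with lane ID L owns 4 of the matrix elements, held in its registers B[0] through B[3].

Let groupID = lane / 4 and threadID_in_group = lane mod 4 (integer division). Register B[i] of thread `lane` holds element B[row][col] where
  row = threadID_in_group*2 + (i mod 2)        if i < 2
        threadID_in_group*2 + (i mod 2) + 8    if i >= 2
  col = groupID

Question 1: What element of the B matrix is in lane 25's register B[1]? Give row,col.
3,6

25: gid=6,tid=1
[1] (1*2+1+0,6) = (3,6)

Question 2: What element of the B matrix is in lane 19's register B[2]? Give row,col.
lane 19→19/4=4, 19 mod 4=3
i=2  r:2·3+0+8→14  c:4

14,4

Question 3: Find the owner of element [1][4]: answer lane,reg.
c=4→G=4  r=1→rhi=0,T=0,p=1
L=4*4+0=16  i=0*2+1=1

16,1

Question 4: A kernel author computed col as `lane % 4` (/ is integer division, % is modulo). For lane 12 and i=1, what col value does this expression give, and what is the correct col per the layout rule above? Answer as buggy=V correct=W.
`lane % 4`[12,1]->0
lane 12->12/4=3, 12 mod 4=0
i=1  r:2·0+1+0->1  c:3
col: 0 vs 3

buggy=0 correct=3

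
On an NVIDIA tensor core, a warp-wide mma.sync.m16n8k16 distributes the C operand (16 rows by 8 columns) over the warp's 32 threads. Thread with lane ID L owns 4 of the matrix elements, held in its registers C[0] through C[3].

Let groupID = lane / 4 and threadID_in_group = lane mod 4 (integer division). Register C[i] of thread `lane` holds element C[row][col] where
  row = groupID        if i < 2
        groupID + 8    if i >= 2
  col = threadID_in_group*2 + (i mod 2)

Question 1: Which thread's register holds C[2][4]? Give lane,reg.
10,0

r=2->g=2,rb=0  c=4->t=2,b0=0
L=2*4+2=10  i=0*2+0=0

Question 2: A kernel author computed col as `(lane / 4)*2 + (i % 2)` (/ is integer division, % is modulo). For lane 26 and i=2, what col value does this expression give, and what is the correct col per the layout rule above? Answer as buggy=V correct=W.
`(lane / 4)*2 + (i % 2)`[26,2]->12
L=26->g=26>>2=6, t=26&3=2
[2]->row 6+8=14  col 2·2+0=4
col: 12 vs 4

buggy=12 correct=4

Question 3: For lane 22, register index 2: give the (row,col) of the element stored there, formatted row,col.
lane 22: grp=5 (22/4), tig=2 (22%4)
i=2: r=5+8=13, c=2*2+0=4

13,4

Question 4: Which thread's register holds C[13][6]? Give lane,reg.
23,2

r=13→G=5,rhi=1  c=6→T=3,p=0
L=5*4+3=23  i=1*2+0=2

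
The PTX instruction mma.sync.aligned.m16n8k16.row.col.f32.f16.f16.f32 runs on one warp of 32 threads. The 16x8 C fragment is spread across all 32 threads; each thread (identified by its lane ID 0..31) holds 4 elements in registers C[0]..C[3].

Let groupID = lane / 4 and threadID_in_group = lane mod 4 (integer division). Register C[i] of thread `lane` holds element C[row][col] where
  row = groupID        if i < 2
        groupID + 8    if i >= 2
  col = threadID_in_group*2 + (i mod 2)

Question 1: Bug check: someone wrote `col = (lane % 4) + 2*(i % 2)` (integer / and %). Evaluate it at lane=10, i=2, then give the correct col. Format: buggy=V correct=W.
`(lane % 4) + 2*(i % 2)`[10,2]->2
lane 10->10/4=2, 10 mod 4=2
i=2  r:2+8->10  c:2·2+0->4
col: 2 vs 4

buggy=2 correct=4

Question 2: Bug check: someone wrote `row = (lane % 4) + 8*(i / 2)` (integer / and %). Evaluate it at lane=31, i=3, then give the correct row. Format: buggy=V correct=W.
buggy=11 correct=15

`(lane % 4) + 8*(i / 2)`[31,3]->11
lane 31->31/4=7, 31 mod 4=3
i=3  r:7+8->15  c:2·3+1->7
row: 11 vs 15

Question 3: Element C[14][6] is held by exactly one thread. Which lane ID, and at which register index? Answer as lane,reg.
27,2

r=14⇒gr=6,Rb=1  c=6⇒th=3,odd=0
L=6*4+3=27  i=1*2+0=2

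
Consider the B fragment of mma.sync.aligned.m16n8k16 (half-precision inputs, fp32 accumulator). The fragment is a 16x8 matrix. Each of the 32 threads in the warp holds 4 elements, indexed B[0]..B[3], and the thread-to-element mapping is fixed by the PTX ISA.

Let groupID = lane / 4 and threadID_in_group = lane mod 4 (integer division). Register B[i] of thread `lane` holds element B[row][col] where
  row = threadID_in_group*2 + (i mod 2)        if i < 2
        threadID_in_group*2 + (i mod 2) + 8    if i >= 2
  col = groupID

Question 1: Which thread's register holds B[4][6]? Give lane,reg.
26,0

c:6=>grp=6  r:4=>rB=0,tig=2,lo=0
L=6*4+2=26  i=0*2+0=0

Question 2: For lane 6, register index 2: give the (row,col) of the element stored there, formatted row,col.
lane 6=>6/4=1, 6 mod 4=2
i=2  r:2·2+0+8=>12  c:1

12,1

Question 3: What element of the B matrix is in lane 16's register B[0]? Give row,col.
0,4

lane 16: g=4 (16/4), t=0 (16%4)
i=0: r=0*2+0+0=0, c=g=4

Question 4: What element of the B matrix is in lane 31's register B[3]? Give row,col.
lane 31: gr=7 (31/4), th=3 (31%4)
i=3: r=3*2+1+8=15, c=gr=7

15,7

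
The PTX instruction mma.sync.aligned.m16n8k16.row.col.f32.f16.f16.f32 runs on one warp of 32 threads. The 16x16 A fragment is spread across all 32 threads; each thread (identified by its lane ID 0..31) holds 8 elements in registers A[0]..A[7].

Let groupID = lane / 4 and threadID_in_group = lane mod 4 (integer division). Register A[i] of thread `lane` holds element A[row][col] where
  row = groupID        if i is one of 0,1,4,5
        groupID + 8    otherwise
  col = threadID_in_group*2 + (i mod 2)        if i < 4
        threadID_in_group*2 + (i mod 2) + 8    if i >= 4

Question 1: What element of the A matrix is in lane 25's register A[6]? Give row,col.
14,10

25: G=6,T=1
[6] (6+8,1*2+0+8) = (14,10)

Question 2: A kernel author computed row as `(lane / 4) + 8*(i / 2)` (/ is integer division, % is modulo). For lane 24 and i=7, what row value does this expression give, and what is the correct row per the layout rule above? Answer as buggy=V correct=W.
`(lane / 4) + 8*(i / 2)`[24,7]=>30
lane 24=>24/4=6, 24 mod 4=0
i=7  r:6+8=>14  c:2·0+1+8=>9
row: 30 vs 14

buggy=30 correct=14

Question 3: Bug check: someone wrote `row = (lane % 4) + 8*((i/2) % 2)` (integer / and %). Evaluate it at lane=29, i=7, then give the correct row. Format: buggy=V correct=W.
buggy=9 correct=15

`(lane % 4) + 8*((i/2) % 2)`[29,7]=>9
lane 29: grp=7 (29/4), tig=1 (29%4)
i=7: r=7+8=15, c=1*2+1+8=11
row: 9 vs 15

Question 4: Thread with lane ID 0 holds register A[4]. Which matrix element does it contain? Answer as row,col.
0,8

lane 0⇒0/4=0, 0 mod 4=0
i=4  r:0+0⇒0  c:2·0+0+8⇒8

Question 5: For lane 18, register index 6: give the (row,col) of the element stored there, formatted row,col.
12,12

18: g=4,t=2
[6] (4+8,2*2+0+8) = (12,12)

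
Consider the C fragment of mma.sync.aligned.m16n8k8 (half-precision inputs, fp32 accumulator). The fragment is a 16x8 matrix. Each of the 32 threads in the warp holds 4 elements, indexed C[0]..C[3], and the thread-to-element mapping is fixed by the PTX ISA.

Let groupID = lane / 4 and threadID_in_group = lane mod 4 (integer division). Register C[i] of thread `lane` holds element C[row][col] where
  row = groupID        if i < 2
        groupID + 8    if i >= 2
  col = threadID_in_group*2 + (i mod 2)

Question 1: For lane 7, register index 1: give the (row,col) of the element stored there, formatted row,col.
lane 7⇒7/4=1, 7 mod 4=3
i=1  r:1+0⇒1  c:2·3+1⇒7

1,7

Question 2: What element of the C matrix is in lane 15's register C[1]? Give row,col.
3,7

lane 15: G=3 (15/4), T=3 (15%4)
i=1: r=3+0=3, c=3*2+1=7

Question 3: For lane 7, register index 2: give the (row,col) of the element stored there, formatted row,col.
L=7⇒gr=7>>2=1, th=7&3=3
[2]⇒row 1+8=9  col 3·2+0=6

9,6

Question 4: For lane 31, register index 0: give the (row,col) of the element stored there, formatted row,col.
7,6

31: grp=7,tig=3
[0] (7+0,3*2+0) = (7,6)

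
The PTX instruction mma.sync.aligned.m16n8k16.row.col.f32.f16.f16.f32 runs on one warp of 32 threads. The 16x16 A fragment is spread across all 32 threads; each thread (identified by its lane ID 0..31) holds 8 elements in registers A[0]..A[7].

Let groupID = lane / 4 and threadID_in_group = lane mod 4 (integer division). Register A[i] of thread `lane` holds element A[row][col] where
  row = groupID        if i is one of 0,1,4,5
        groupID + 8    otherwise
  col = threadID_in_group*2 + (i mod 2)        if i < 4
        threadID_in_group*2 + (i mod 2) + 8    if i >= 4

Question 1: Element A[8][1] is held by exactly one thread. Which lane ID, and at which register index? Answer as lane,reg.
r=8→G=0,rhi=1  c=1→chi=0,T=0,p=1
L=0*4+0=0  i=0*4+1*2+1=3

0,3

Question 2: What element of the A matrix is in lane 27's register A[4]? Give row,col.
lane 27->27/4=6, 27 mod 4=3
i=4  r:6+0->6  c:2·3+0+8->14

6,14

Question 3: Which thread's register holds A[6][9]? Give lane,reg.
24,5

r:6=>grp=6,rB=0  c:9=>cB=1,tig=0,lo=1
L=6*4+0=24  i=1*4+0*2+1=5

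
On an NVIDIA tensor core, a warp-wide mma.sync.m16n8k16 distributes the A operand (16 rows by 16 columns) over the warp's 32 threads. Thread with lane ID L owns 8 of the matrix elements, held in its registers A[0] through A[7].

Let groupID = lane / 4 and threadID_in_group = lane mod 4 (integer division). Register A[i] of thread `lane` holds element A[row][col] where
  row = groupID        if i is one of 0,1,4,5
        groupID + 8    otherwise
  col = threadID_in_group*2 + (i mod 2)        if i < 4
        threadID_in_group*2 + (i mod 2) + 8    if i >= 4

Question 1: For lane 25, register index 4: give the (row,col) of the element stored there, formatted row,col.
6,10

lane 25->25/4=6, 25 mod 4=1
i=4  r:6+0->6  c:2·1+0+8->10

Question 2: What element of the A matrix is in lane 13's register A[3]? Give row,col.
lane 13→13/4=3, 13 mod 4=1
i=3  r:3+8→11  c:2·1+1+0→3

11,3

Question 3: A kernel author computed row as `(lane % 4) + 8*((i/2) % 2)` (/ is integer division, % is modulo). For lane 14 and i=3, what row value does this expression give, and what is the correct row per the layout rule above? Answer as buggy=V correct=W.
buggy=10 correct=11

`(lane % 4) + 8*((i/2) % 2)`[14,3]⇒10
L=14⇒gr=14>>2=3, th=14&3=2
[3]⇒row 3+8=11  col 2·2+1+0=5
row: 10 vs 11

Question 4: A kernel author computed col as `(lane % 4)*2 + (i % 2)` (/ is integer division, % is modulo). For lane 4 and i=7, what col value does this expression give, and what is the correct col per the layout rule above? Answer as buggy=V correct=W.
`(lane % 4)*2 + (i % 2)`[4,7]->1
lane 4: gid=1 (4/4), tid=0 (4%4)
i=7: r=1+8=9, c=0*2+1+8=9
col: 1 vs 9

buggy=1 correct=9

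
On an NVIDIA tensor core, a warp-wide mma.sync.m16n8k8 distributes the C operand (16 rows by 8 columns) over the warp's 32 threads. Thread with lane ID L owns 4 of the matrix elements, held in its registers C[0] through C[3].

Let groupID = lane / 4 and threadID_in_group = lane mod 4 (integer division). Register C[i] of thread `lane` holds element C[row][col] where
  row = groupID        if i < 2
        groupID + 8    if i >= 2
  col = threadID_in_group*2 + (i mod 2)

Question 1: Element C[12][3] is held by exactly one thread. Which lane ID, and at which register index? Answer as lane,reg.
17,3

r:12=>grp=4,rB=1  c:3=>tig=1,lo=1
L=4*4+1=17  i=1*2+1=3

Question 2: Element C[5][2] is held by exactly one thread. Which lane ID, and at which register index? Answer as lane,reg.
21,0

r=5→G=5,rhi=0  c=2→T=1,p=0
L=5*4+1=21  i=0*2+0=0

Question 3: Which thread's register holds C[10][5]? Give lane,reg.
10,3

r:10=>grp=2,rB=1  c:5=>tig=2,lo=1
L=2*4+2=10  i=1*2+1=3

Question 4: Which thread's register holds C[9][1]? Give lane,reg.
4,3

r=9->g=1,rb=1  c=1->t=0,b0=1
L=1*4+0=4  i=1*2+1=3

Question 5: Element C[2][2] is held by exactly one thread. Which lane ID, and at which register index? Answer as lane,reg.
9,0

r=2⇒gr=2,Rb=0  c=2⇒th=1,odd=0
L=2*4+1=9  i=0*2+0=0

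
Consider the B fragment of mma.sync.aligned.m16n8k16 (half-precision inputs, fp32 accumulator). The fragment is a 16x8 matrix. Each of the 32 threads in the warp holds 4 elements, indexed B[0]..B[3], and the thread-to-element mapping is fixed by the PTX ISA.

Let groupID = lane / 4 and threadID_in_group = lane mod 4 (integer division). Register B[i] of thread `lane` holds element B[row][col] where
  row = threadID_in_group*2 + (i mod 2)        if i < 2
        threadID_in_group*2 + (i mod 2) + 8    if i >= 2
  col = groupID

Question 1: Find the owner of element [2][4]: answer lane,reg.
c:4=>grp=4  r:2=>rB=0,tig=1,lo=0
L=4*4+1=17  i=0*2+0=0

17,0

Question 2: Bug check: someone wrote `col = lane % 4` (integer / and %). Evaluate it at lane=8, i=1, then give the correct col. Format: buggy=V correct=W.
`lane % 4`[8,1]->0
lane 8: g=2 (8/4), t=0 (8%4)
i=1: r=0*2+1+0=1, c=g=2
col: 0 vs 2

buggy=0 correct=2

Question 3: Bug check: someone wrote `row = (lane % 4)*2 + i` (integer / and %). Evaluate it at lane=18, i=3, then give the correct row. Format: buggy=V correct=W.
`(lane % 4)*2 + i`[18,3]⇒7
L=18⇒gr=18>>2=4, th=18&3=2
[3]⇒row 2·2+1+8=13  col gr=4
row: 7 vs 13

buggy=7 correct=13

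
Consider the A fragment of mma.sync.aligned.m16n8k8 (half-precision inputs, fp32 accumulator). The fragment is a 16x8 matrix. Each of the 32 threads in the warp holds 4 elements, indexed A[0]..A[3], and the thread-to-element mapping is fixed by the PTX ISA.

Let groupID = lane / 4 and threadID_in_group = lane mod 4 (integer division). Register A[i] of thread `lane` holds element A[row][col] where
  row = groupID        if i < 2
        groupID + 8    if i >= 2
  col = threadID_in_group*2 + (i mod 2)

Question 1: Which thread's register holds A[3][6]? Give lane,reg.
15,0

r=3→G=3,rhi=0  c=6→T=3,p=0
L=3*4+3=15  i=0*2+0=0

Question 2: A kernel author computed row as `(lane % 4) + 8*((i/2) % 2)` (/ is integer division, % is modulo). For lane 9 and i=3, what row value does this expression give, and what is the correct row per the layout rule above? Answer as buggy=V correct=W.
buggy=9 correct=10

`(lane % 4) + 8*((i/2) % 2)`[9,3]=>9
L=9=>grp=9>>2=2, tig=9&3=1
[3]=>row 2+8=10  col 1·2+1=3
row: 9 vs 10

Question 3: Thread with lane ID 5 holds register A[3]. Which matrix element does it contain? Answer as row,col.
9,3

L=5->gid=5>>2=1, tid=5&3=1
[3]->row 1+8=9  col 1·2+1=3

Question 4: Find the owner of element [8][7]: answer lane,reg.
3,3

r=8⇒gr=0,Rb=1  c=7⇒th=3,odd=1
L=0*4+3=3  i=1*2+1=3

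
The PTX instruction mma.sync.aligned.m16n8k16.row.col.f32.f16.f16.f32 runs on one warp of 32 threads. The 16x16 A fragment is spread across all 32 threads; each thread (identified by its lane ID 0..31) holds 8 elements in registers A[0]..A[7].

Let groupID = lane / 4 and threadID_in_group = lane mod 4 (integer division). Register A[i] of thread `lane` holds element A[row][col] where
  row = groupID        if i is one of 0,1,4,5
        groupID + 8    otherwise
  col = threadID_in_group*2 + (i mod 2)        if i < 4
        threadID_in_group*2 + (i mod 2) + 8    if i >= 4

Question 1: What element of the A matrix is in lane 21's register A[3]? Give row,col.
21: grp=5,tig=1
[3] (5+8,1*2+1+0) = (13,3)

13,3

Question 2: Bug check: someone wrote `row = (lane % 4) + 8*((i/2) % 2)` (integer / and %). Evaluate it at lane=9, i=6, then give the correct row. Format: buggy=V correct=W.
`(lane % 4) + 8*((i/2) % 2)`[9,6]->9
lane 9: gid=2 (9/4), tid=1 (9%4)
i=6: r=2+8=10, c=1*2+0+8=10
row: 9 vs 10

buggy=9 correct=10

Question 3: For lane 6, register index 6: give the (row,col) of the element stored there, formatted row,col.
lane 6->6/4=1, 6 mod 4=2
i=6  r:1+8->9  c:2·2+0+8->12

9,12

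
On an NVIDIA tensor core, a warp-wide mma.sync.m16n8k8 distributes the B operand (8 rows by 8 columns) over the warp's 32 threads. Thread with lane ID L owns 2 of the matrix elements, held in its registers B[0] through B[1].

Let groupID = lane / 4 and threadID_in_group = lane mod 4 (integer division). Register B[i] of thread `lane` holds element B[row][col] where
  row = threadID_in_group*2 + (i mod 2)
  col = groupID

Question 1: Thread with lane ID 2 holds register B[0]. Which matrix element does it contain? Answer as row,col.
L=2=>grp=2>>2=0, tig=2&3=2
[0]=>row 2·2+0=4  col grp=0

4,0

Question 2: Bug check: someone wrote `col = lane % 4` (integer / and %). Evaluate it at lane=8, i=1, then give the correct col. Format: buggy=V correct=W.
`lane % 4`[8,1]⇒0
lane 8⇒8/4=2, 8 mod 4=0
i=1  r:2·0+1⇒1  c:2
col: 0 vs 2

buggy=0 correct=2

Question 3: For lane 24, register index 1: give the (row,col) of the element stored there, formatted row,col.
L=24->g=24>>2=6, t=24&3=0
[1]->row 0·2+1=1  col g=6

1,6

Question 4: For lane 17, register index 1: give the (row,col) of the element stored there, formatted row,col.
lane 17⇒17/4=4, 17 mod 4=1
i=1  r:2·1+1⇒3  c:4

3,4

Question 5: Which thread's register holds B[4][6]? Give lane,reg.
26,0

c=6->g=6  r=4->t=2,b0=0
L=6*4+2=26  i=0=0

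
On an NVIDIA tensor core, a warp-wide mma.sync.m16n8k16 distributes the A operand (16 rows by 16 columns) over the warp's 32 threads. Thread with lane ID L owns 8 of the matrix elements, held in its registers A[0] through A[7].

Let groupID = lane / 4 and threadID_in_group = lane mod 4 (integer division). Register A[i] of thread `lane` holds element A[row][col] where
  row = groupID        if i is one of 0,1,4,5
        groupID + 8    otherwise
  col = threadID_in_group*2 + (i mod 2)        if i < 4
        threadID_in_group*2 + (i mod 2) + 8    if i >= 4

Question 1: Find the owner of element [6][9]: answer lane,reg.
24,5

r: 6->gid=6,r8=0  c: 9->c8=1,tid=0,i&1=1
L=6*4+0=24  i=1*4+0*2+1=5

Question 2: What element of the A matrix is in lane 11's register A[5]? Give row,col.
2,15

11: grp=2,tig=3
[5] (2+0,3*2+1+8) = (2,15)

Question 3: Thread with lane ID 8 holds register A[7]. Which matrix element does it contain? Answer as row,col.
8: grp=2,tig=0
[7] (2+8,0*2+1+8) = (10,9)

10,9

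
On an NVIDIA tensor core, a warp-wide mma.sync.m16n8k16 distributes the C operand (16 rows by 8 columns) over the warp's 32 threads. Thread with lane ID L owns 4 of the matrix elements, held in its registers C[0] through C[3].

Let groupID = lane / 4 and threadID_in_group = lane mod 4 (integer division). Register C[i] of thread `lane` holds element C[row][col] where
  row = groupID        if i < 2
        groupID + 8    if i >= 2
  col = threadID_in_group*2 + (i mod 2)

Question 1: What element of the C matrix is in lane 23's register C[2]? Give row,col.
13,6

23: grp=5,tig=3
[2] (5+8,3*2+0) = (13,6)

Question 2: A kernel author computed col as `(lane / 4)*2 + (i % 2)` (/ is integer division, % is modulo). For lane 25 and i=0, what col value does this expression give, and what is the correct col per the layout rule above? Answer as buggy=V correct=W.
`(lane / 4)*2 + (i % 2)`[25,0]=>12
L=25=>grp=25>>2=6, tig=25&3=1
[0]=>row 6+0=6  col 1·2+0=2
col: 12 vs 2

buggy=12 correct=2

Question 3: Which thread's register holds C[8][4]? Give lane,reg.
2,2

r=8→G=0,rhi=1  c=4→T=2,p=0
L=0*4+2=2  i=1*2+0=2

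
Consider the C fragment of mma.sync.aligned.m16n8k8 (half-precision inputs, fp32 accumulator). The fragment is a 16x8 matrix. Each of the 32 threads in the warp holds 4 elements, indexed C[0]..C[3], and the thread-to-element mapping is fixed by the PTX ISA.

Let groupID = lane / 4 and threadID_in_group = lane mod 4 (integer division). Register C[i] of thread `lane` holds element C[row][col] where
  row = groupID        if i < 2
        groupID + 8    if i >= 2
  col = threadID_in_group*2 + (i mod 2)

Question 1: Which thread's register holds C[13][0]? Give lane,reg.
20,2

r=13⇒gr=5,Rb=1  c=0⇒th=0,odd=0
L=5*4+0=20  i=1*2+0=2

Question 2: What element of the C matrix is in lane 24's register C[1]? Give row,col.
6,1

L=24->gid=24>>2=6, tid=24&3=0
[1]->row 6+0=6  col 0·2+1=1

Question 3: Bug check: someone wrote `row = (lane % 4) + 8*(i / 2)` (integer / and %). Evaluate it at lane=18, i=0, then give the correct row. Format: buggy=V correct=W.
`(lane % 4) + 8*(i / 2)`[18,0]=>2
L=18=>grp=18>>2=4, tig=18&3=2
[0]=>row 4+0=4  col 2·2+0=4
row: 2 vs 4

buggy=2 correct=4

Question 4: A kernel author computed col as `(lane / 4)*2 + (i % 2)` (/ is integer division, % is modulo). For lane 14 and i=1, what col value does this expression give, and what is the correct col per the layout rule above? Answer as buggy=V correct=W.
buggy=7 correct=5

`(lane / 4)*2 + (i % 2)`[14,1]→7
lane 14: G=3 (14/4), T=2 (14%4)
i=1: r=3+0=3, c=2*2+1=5
col: 7 vs 5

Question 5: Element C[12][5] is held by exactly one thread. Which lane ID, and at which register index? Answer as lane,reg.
r=12->g=4,rb=1  c=5->t=2,b0=1
L=4*4+2=18  i=1*2+1=3

18,3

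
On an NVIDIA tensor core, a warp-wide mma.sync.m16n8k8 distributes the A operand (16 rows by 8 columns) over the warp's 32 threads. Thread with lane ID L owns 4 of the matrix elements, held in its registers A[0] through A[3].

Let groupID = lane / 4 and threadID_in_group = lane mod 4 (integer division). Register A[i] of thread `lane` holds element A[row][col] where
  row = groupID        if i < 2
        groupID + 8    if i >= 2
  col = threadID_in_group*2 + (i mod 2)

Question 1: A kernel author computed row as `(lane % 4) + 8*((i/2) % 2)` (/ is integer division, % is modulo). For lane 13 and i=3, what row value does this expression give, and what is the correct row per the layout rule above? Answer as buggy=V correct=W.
`(lane % 4) + 8*((i/2) % 2)`[13,3]->9
lane 13->13/4=3, 13 mod 4=1
i=3  r:3+8->11  c:2·1+1->3
row: 9 vs 11

buggy=9 correct=11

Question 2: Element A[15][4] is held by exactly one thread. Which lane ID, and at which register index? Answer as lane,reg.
30,2

r=15⇒gr=7,Rb=1  c=4⇒th=2,odd=0
L=7*4+2=30  i=1*2+0=2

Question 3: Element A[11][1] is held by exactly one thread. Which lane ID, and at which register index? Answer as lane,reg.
12,3

r:11=>grp=3,rB=1  c:1=>tig=0,lo=1
L=3*4+0=12  i=1*2+1=3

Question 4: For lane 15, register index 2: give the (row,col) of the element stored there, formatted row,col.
11,6

lane 15->15/4=3, 15 mod 4=3
i=2  r:3+8->11  c:2·3+0->6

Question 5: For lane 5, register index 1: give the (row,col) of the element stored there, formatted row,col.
lane 5: gid=1 (5/4), tid=1 (5%4)
i=1: r=1+0=1, c=1*2+1=3

1,3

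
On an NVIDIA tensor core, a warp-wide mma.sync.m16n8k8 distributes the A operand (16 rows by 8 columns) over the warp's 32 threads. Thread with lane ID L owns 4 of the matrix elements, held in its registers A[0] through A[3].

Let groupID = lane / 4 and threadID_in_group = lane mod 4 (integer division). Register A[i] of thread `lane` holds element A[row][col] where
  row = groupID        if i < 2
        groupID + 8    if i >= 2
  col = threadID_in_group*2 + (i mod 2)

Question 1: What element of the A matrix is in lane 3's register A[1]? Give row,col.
0,7

lane 3=>3/4=0, 3 mod 4=3
i=1  r:0+0=>0  c:2·3+1=>7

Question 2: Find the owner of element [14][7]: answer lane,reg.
r=14⇒gr=6,Rb=1  c=7⇒th=3,odd=1
L=6*4+3=27  i=1*2+1=3

27,3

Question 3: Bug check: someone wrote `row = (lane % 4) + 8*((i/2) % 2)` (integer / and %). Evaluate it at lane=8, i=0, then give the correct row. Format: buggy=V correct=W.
buggy=0 correct=2

`(lane % 4) + 8*((i/2) % 2)`[8,0]→0
8: G=2,T=0
[0] (2+0,0*2+0) = (2,0)
row: 0 vs 2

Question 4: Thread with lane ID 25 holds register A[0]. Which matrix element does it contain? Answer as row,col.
lane 25: grp=6 (25/4), tig=1 (25%4)
i=0: r=6+0=6, c=1*2+0=2

6,2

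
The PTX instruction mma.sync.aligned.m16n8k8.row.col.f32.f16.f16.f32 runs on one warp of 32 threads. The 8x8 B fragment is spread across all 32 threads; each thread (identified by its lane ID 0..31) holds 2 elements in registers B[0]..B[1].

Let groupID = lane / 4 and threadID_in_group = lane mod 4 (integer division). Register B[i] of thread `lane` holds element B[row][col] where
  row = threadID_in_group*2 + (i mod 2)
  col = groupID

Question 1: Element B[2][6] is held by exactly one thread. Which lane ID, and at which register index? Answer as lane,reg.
25,0

c=6→G=6  r=2→T=1,p=0
L=6*4+1=25  i=0=0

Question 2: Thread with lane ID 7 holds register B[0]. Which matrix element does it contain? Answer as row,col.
6,1

L=7->g=7>>2=1, t=7&3=3
[0]->row 3·2+0=6  col g=1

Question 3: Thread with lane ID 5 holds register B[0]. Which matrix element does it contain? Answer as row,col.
2,1

L=5⇒gr=5>>2=1, th=5&3=1
[0]⇒row 1·2+0=2  col gr=1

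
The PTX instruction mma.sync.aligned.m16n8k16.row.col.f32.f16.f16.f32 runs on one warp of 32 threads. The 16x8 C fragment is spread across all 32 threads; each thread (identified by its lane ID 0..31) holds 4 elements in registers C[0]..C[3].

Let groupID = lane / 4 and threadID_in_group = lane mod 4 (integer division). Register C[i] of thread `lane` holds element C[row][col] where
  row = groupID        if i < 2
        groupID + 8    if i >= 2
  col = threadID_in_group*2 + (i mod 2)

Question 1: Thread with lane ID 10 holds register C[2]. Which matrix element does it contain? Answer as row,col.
10,4

L=10->gid=10>>2=2, tid=10&3=2
[2]->row 2+8=10  col 2·2+0=4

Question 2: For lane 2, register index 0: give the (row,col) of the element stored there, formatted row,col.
0,4

2: g=0,t=2
[0] (0+0,2*2+0) = (0,4)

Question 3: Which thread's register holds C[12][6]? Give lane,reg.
r: 12->gid=4,r8=1  c: 6->tid=3,i&1=0
L=4*4+3=19  i=1*2+0=2

19,2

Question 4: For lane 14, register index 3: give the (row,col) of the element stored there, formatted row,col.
11,5

L=14→G=14>>2=3, T=14&3=2
[3]→row 3+8=11  col 2·2+1=5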